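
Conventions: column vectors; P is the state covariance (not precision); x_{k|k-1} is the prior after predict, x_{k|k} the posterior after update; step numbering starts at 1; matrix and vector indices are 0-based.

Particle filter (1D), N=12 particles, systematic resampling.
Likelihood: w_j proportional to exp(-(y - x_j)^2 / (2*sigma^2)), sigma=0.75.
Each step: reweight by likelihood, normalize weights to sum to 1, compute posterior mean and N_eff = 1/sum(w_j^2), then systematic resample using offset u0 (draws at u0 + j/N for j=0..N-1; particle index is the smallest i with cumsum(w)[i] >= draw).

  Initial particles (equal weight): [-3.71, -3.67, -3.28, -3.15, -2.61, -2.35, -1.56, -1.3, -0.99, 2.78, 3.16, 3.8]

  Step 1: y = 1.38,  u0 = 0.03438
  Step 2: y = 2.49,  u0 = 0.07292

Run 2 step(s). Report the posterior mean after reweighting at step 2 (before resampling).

post_mean = 2.8610

step 1: w=[0.0000, 0.0000, 0.0000, 0.0000, 0.0000, 0.0000, 0.0018, 0.0068, 0.0272, 0.7023, 0.2399, 0.0220]  mean=2.7553  Neff=1.8116  idx=[8, 9, 9, 9, 9, 9, 9, 9, 9, 10, 10, 10]
step 2: w=[0.0000, 0.0983, 0.0983, 0.0983, 0.0983, 0.0983, 0.0983, 0.0983, 0.0983, 0.0711, 0.0711, 0.0711]  mean=2.8610  Neff=10.8077  idx=[1, 2, 3, 4, 5, 5, 6, 7, 8, 9, 10, 11]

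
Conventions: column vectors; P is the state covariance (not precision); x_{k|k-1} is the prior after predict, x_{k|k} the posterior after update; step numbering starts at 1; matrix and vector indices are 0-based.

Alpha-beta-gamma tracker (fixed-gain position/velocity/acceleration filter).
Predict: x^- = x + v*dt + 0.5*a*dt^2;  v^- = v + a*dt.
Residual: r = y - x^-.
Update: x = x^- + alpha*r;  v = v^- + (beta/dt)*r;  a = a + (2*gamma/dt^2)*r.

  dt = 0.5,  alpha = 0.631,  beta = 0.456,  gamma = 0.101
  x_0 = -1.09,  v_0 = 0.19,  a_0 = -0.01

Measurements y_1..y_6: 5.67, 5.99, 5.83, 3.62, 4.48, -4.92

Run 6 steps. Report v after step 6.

v_post = -13.1982

step 1: x_pred=-0.9963  r=6.6662  x^+=3.2102  v^+=6.2646  a^+=5.3763
step 2: x_pred=7.0145  r=-1.0245  x^+=6.3680  v^+=8.0184  a^+=4.5485
step 3: x_pred=10.9458  r=-5.1158  x^+=7.7177  v^+=5.6271  a^+=0.4149
step 4: x_pred=10.5831  r=-6.9631  x^+=6.1894  v^+=-0.5158  a^+=-5.2113
step 5: x_pred=5.2801  r=-0.8001  x^+=4.7752  v^+=-3.8511  a^+=-5.8577
step 6: x_pred=2.1174  r=-7.0374  x^+=-2.3232  v^+=-13.1982  a^+=-11.5440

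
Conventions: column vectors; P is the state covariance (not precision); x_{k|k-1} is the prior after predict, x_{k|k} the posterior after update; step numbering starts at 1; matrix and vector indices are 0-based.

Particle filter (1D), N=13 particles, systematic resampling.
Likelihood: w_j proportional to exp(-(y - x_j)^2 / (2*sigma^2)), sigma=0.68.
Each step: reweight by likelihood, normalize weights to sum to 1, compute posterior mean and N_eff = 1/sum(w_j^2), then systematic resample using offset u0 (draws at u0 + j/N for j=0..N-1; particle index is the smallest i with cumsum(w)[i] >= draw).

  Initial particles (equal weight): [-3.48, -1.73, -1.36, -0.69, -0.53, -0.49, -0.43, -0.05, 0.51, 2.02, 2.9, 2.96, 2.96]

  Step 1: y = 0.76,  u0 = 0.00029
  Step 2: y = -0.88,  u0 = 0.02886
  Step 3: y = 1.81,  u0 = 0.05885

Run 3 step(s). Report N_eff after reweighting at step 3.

N_eff = 2.7637

step 1: w=[0.0000, 0.0005, 0.0034, 0.0447, 0.0718, 0.0802, 0.0939, 0.2137, 0.4060, 0.0780, 0.0031, 0.0023, 0.0023]  mean=0.2225  Neff=4.1837  idx=[1, 4, 5, 6, 7, 7, 7, 8, 8, 8, 8, 8, 9]
step 2: w=[0.0910, 0.1742, 0.1687, 0.1597, 0.0944, 0.0944, 0.0944, 0.0246, 0.0246, 0.0246, 0.0246, 0.0246, 0.0000]  mean=-0.3525  Neff=8.1715  idx=[0, 1, 1, 1, 2, 2, 3, 3, 4, 5, 6, 6, 10]
step 3: w=[0.0000, 0.0096, 0.0096, 0.0096, 0.0117, 0.0117, 0.0158, 0.0158, 0.0850, 0.0850, 0.0850, 0.0850, 0.5761]  mean=0.2364  Neff=2.7637  idx=[6, 8, 9, 10, 11, 12, 12, 12, 12, 12, 12, 12, 12]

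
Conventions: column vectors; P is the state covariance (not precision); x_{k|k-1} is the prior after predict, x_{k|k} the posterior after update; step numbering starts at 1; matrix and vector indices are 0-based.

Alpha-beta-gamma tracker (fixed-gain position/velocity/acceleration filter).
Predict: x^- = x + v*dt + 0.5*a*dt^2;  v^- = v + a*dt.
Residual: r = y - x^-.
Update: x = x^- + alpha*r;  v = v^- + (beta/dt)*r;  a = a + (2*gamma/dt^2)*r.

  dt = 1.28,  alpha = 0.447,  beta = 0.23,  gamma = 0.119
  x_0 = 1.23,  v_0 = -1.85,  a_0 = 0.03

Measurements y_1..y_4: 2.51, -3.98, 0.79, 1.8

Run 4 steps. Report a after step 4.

a_post = 1.1121

step 1: x_pred=-1.1134  r=3.6234  x^+=0.5062  v^+=-1.1605  a^+=0.5564
step 2: x_pred=-0.5235  r=-3.4565  x^+=-2.0685  v^+=-1.0695  a^+=0.0542
step 3: x_pred=-3.3930  r=4.1830  x^+=-1.5232  v^+=-0.2484  a^+=0.6619
step 4: x_pred=-1.2990  r=3.0990  x^+=0.0863  v^+=1.1556  a^+=1.1121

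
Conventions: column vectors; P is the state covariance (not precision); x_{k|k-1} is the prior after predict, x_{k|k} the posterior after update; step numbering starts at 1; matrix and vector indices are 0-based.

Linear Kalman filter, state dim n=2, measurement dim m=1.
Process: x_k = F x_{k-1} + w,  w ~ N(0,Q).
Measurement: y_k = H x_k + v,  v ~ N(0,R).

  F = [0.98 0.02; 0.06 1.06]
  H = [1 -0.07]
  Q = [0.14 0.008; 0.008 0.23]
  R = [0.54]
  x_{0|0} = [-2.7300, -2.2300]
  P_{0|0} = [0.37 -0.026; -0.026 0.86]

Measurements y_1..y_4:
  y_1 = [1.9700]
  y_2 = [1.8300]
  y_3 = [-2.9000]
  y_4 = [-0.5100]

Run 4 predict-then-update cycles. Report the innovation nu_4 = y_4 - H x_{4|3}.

innov = [0.3815]

step 1: x^-=[-2.7200, -2.5276]  P^-=[0.4947 0.0209; 0.0209 1.1943]  S=[1.0376]  K=[0.4753; -0.0604]  nu=[4.5131]  x^+=[-0.5748, -2.8001]  P^+=[0.2602 0.0507; 0.0507 1.1905]
step 2: x^-=[-0.6193, -3.0026]  P^-=[0.3924 0.1013; 0.1013 1.5751]  S=[0.9259]  K=[0.4161; -0.0097]  nu=[2.2391]  x^+=[0.3125, -3.0243]  P^+=[0.2321 0.1050; 0.1050 1.5750]
step 3: x^-=[0.2457, -3.1870]  P^-=[0.3676 0.1643; 0.1643 2.0139]  S=[0.8945]  K=[0.3981; 0.0260]  nu=[-3.3688]  x^+=[-1.0955, -3.2747]  P^+=[0.2258 0.1550; 0.1550 2.0132]
step 4: x^-=[-1.1391, -3.5369]  P^-=[0.3638 0.2251; 0.2251 2.5126]  S=[0.8846]  K=[0.3934; 0.0557]  nu=[0.3815]  x^+=[-0.9890, -3.5157]  P^+=[0.2269 0.2058; 0.2058 2.5099]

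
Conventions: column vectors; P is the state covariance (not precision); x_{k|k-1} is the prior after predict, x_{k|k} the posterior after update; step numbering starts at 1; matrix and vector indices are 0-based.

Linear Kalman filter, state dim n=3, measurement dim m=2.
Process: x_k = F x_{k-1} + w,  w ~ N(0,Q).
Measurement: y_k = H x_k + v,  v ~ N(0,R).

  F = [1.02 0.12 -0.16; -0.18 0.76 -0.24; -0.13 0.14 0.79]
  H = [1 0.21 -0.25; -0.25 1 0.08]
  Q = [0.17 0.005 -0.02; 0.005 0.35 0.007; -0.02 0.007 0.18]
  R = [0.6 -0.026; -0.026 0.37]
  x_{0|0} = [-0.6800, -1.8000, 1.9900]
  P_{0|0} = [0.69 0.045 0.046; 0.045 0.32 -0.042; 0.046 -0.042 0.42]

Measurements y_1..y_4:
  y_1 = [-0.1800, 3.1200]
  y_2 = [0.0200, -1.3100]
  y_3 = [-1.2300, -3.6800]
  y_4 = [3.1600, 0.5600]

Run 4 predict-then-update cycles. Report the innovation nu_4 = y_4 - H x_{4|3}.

step 1: x^-=[-1.2280, -1.7232, 1.4085]  P^-=[0.9009 -0.0461 -0.1185; -0.0461 0.5884 -0.0569; -0.1185 -0.0569 0.4397]  S=[1.6002 -0.1837; -0.1837 1.0362]  K=[0.5556 -0.1725; 0.1258 0.5969; -0.1525 -0.0194]  nu=[1.7620, 4.4235]  x^+=[-1.0118, 1.1388, 1.0539]  P^+=[0.3408 0.0056 0.0164; 0.0056 0.2215 -0.0314; 0.0164 -0.0314 0.4032]
step 2: x^-=[-1.0640, 0.7947, 1.1236]  P^-=[0.5353 -0.0165 -0.1004; -0.0165 0.5235 -0.0582; -0.1004 -0.0582 0.4312]  S=[1.2347 -0.0749; -0.0749 0.9327]  K=[0.4429 -0.1342; 0.1221 0.5705; -0.1793 -0.0129]  nu=[1.1980, -2.4606]  x^+=[-0.2031, -0.4629, 0.9405]  P^+=[0.2674 0.0059 -0.0026; 0.0059 0.2120 -0.0321; -0.0026 -0.0321 0.3917]
step 3: x^-=[-0.4132, -0.5410, 0.7046]  P^-=[0.4648 0.0001 -0.1051; 0.0001 0.5135 -0.0571; -0.1051 -0.0571 0.4264]  S=[1.1726 -0.0445; -0.0445 0.9103]  K=[0.4143 -0.1165; 0.1256 0.5652; -0.1910 -0.0057]  nu=[-0.5270, -3.2987]  x^+=[-0.2472, -2.4716, 0.8240]  P^+=[0.2468 0.0088 -0.0120; 0.0088 0.2105 -0.0308; -0.0120 -0.0308 0.3837]
step 4: x^-=[-0.6806, -2.0317, 0.3371]  P^-=[0.4469 0.0075 -0.1088; 0.0075 0.5095 -0.0548; -0.1088 -0.0548 0.4231]  S=[1.1591 -0.0348; -0.0348 0.9020]  K=[0.4071 -0.1095; 0.1275 0.5629; -0.1950 -0.0006]  nu=[4.3515, 2.3946]  x^+=[0.8286, -0.1291, -0.5131]  P^+=[0.2409 0.0104 -0.0161; 0.0104 0.2099 -0.0295; -0.0161 -0.0295 0.3790]

innov = [4.3515, 2.3946]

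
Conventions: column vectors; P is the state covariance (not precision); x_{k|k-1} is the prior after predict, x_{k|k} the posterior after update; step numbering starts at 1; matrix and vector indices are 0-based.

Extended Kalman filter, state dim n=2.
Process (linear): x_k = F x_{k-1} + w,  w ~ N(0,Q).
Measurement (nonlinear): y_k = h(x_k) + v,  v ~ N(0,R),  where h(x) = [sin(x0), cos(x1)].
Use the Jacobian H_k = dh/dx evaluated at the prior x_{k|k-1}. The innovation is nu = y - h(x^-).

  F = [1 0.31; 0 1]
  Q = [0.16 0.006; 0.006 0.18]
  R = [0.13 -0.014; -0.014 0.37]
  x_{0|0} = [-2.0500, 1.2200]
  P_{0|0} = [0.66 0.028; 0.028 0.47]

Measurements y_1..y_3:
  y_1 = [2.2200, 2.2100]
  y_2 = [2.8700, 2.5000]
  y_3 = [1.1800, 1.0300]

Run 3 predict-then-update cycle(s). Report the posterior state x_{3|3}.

step 1: x^-=[-1.6718, 1.2200]  P^-=[0.8825 0.1797; 0.1797 0.6500]  H_jac=[-0.1008 0.0000; 0.0000 -0.9391]  S=[0.1390 0.0030; 0.0030 0.9432]  K=[-0.6365 -0.1769; -0.1163 -0.6468]  nu=[3.2149, 1.8664]  x^+=[-4.0481, -0.3611]  P^+=[0.7960 0.0602; 0.0602 0.2531]
step 2: x^-=[-4.1601, -0.3611]  P^-=[1.0177 0.1447; 0.1447 0.4331]  H_jac=[-0.5246 0.0000; 0.0000 0.3533]  S=[0.4101 -0.0408; -0.0408 0.4241]  K=[-1.3024 -0.0048; -0.1506 0.3464]  nu=[2.0187, 1.5645]  x^+=[-6.7967, -0.1232]  P^+=[0.3226 0.0466; 0.0466 0.3687]
step 3: x^-=[-6.8349, -0.1232]  P^-=[0.5469 0.1668; 0.1668 0.5487]  H_jac=[0.8516 0.0000; 0.0000 0.1229]  S=[0.5266 0.0035; 0.0035 0.3783]  K=[0.8840 0.0461; 0.2686 0.1758]  nu=[1.7041, 0.0376]  x^+=[-5.3266, 0.3412]  P^+=[0.1342 0.0381; 0.0381 0.4986]

x_post = [-5.3266, 0.3412]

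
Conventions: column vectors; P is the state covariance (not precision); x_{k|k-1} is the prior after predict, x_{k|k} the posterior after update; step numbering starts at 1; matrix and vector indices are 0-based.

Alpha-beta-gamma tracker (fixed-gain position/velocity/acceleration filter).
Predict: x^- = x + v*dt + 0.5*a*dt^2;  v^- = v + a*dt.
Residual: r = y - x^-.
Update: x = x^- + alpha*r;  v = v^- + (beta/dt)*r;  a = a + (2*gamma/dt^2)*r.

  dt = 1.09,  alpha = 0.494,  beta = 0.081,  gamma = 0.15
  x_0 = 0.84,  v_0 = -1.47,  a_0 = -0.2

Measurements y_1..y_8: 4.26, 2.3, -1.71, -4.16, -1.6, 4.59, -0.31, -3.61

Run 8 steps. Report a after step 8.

a_post = -0.5217

step 1: x_pred=-0.8811  r=5.1411  x^+=1.6586  v^+=-1.3060  a^+=1.0982
step 2: x_pred=0.8875  r=1.4125  x^+=1.5853  v^+=-0.0040  a^+=1.4548
step 3: x_pred=2.4451  r=-4.1551  x^+=0.3925  v^+=1.2730  a^+=0.4056
step 4: x_pred=2.0210  r=-6.1810  x^+=-1.0324  v^+=1.2558  a^+=-1.1551
step 5: x_pred=-0.3498  r=-1.2502  x^+=-0.9674  v^+=-0.0962  a^+=-1.4708
step 6: x_pred=-1.9459  r=6.5359  x^+=1.2828  v^+=-1.2136  a^+=0.1796
step 7: x_pred=0.0666  r=-0.3766  x^+=-0.1194  v^+=-1.0459  a^+=0.0845
step 8: x_pred=-1.2093  r=-2.4007  x^+=-2.3952  v^+=-1.1322  a^+=-0.5217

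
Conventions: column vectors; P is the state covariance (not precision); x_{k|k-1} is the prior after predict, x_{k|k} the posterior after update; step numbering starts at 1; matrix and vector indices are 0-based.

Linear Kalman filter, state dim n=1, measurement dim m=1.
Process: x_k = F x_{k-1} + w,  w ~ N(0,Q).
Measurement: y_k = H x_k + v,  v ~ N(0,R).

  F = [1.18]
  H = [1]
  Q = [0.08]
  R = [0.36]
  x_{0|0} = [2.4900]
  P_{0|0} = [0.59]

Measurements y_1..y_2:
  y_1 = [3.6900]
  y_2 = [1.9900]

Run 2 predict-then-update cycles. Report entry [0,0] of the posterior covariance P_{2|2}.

P_post[0,0] = 0.1976

step 1: x^-=[2.9382]  P^-=[0.9015]  S=[1.2615]  K=[0.7146]  nu=[0.7518]  x^+=[3.4755]  P^+=[0.2573]
step 2: x^-=[4.1010]  P^-=[0.4382]  S=[0.7982]  K=[0.5490]  nu=[-2.1110]  x^+=[2.9421]  P^+=[0.1976]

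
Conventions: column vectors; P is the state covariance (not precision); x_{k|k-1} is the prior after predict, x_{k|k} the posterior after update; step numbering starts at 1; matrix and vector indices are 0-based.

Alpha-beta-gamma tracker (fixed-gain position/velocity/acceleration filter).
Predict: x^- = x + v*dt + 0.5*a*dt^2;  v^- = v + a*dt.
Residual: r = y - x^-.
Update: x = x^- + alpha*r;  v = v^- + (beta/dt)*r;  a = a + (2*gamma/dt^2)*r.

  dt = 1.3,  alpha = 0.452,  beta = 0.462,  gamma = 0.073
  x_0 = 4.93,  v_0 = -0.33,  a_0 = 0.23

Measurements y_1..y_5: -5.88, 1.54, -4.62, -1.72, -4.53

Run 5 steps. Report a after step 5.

a_post = 0.4849

step 1: x_pred=4.6953  r=-10.5754  x^+=-0.0847  v^+=-3.7893  a^+=-0.6836
step 2: x_pred=-5.5885  r=7.1285  x^+=-2.3664  v^+=-2.1447  a^+=-0.0678
step 3: x_pred=-5.2117  r=0.5917  x^+=-4.9443  v^+=-2.0225  a^+=-0.0167
step 4: x_pred=-7.5876  r=5.8676  x^+=-4.9354  v^+=0.0411  a^+=0.4902
step 5: x_pred=-4.4677  r=-0.0623  x^+=-4.4959  v^+=0.6563  a^+=0.4849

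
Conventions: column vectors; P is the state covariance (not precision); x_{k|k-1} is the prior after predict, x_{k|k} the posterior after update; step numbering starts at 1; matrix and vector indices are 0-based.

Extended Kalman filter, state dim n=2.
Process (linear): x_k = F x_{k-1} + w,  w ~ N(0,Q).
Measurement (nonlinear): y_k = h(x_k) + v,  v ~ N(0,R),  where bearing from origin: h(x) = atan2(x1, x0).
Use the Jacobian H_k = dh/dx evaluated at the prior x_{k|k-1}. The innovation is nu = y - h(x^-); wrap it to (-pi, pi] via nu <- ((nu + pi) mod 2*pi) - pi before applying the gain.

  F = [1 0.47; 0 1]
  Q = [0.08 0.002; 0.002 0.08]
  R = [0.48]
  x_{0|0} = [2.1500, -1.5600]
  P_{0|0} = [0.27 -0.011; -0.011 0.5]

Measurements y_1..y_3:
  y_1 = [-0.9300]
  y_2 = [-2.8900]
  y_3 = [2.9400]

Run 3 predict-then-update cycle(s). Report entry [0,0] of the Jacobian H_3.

step 1: x^-=[1.4168, -1.5600]  P^-=[0.4501 0.2260; 0.2260 0.5800]  H_jac=[0.3513 0.3190]  S=[0.6452]  K=[0.3568; 0.4098]  nu=[-0.0965]  x^+=[1.3824, -1.5996]  P^+=[0.3680 0.1317; 0.1317 0.4716]
step 2: x^-=[0.6306, -1.5996]  P^-=[0.6759 0.3553; 0.3553 0.5516]  H_jac=[0.5411 0.2133]  S=[0.7850]  K=[0.5624; 0.3948]  nu=[-1.6947]  x^+=[-0.3226, -2.2686]  P^+=[0.4276 0.1810; 0.1810 0.4293]
step 3: x^-=[-1.3889, -2.2686]  P^-=[0.7726 0.3848; 0.3848 0.5093]  H_jac=[0.3206 -0.1963]  S=[0.5306]  K=[0.3245; 0.0441]  nu=[-1.2230]  x^+=[-1.7857, -2.3226]  P^+=[0.7167 0.3772; 0.3772 0.5082]

H_jac[0,0] = 0.3206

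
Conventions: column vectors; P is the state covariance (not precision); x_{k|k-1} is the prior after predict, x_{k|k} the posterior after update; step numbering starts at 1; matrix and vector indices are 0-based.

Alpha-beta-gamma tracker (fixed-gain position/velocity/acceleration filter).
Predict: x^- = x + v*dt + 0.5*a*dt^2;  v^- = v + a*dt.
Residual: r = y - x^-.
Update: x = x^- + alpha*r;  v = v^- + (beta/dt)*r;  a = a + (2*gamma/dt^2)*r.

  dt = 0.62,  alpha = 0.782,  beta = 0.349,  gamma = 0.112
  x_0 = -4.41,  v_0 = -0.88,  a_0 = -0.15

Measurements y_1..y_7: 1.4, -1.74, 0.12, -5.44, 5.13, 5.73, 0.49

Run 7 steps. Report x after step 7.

x_post = 2.2915

step 1: x_pred=-4.9844  r=6.3844  x^+=0.0082  v^+=2.6208  a^+=3.5704
step 2: x_pred=2.3193  r=-4.0593  x^+=-0.8551  v^+=2.5494  a^+=1.2049
step 3: x_pred=0.9572  r=-0.8372  x^+=0.3025  v^+=2.8252  a^+=0.7171
step 4: x_pred=2.1920  r=-7.6320  x^+=-3.7762  v^+=-1.0262  a^+=-3.7303
step 5: x_pred=-5.1295  r=10.2595  x^+=2.8934  v^+=2.4361  a^+=2.2482
step 6: x_pred=4.8359  r=0.8941  x^+=5.5351  v^+=4.3332  a^+=2.7692
step 7: x_pred=8.7539  r=-8.2639  x^+=2.2915  v^+=1.3983  a^+=-2.0464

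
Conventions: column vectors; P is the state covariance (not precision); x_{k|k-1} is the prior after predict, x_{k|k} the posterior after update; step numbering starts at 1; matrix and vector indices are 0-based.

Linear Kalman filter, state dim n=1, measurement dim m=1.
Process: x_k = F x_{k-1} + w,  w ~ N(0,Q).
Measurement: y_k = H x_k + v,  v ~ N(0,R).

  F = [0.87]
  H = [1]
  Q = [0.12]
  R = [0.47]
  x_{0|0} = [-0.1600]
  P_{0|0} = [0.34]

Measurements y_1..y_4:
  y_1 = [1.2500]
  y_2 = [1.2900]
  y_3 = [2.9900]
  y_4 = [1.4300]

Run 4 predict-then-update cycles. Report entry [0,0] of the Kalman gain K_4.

step 1: x^-=[-0.1392]  P^-=[0.3773]  S=[0.8473]  K=[0.4453]  nu=[1.3892]  x^+=[0.4794]  P^+=[0.2093]
step 2: x^-=[0.4171]  P^-=[0.2784]  S=[0.7484]  K=[0.3720]  nu=[0.8729]  x^+=[0.7418]  P^+=[0.1748]
step 3: x^-=[0.6454]  P^-=[0.2523]  S=[0.7223]  K=[0.3493]  nu=[2.3446]  x^+=[1.4645]  P^+=[0.1642]
step 4: x^-=[1.2741]  P^-=[0.2443]  S=[0.7143]  K=[0.3420]  nu=[0.1559]  x^+=[1.3274]  P^+=[0.1607]

K[0,0] = 0.3420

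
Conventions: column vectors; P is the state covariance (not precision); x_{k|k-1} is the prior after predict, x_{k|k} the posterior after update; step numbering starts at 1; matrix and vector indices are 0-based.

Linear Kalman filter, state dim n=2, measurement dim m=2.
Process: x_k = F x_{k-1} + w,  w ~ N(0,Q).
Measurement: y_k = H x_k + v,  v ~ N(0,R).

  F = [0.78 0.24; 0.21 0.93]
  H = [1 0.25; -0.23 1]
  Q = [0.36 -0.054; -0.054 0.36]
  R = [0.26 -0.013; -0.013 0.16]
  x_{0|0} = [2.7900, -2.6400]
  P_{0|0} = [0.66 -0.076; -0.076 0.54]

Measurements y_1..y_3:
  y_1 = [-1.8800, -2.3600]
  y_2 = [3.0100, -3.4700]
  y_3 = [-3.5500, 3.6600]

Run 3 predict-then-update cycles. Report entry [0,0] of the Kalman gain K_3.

step 1: x^-=[1.5426, -1.8693]  P^-=[0.7642 0.1157; 0.1157 0.8265]  S=[1.1337 0.1269; 0.1269 0.9737]  K=[0.7169 -0.1551; 0.1952 0.7960]  nu=[-2.9553, -0.1359]  x^+=[-0.5551, -2.5543]  P^+=[0.1862 0.0087; 0.0087 0.1268]
step 2: x^-=[-1.0460, -2.4921]  P^-=[0.4839 0.0116; 0.0116 0.4813]  S=[0.7797 0.0069; 0.0069 0.6616]  K=[0.6257 -0.1573; 0.1627 0.7218]  nu=[4.6791, -1.2185]  x^+=[2.0732, -2.6102]  P^+=[0.1636 0.0043; 0.0043 0.1144]
step 3: x^-=[0.9906, -1.9921]  P^-=[0.4678 0.0017; 0.0017 0.4678]  S=[0.7579 -0.0020; -0.0020 0.6518]  K=[0.6174 -0.1605; 0.1585 0.7177]  nu=[-4.0426, 5.8799]  x^+=[-2.4490, 1.5869]  P^+=[0.1617 0.0035; 0.0035 0.1136]

K[0,0] = 0.6174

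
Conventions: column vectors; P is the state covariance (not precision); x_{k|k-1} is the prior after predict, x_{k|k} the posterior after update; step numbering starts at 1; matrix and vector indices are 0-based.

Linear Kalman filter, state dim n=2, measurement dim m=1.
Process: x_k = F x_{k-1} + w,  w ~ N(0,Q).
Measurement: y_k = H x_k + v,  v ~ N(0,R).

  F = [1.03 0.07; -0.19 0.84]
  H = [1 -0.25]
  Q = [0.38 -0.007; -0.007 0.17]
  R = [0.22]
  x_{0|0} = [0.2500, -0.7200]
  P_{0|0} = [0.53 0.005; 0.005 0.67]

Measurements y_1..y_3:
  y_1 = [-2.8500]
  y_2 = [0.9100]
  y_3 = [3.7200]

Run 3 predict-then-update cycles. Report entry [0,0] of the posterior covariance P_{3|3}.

step 1: x^-=[0.2071, -0.6523]  P^-=[0.9463 -0.0671; -0.0671 0.6603]  S=[1.2411]  K=[0.7760; -0.1870]  nu=[-3.2202]  x^+=[-2.2917, -0.0500]  P^+=[0.1990 0.1131; 0.1131 0.6169]
step 2: x^-=[-2.3639, 0.3934]  P^-=[0.6104 0.0867; 0.0867 0.5764]  S=[0.8231]  K=[0.7153; -0.0698]  nu=[3.3723]  x^+=[0.0482, 0.1581]  P^+=[0.1893 0.1277; 0.1277 0.5723]
step 3: x^-=[0.0607, 0.1237]  P^-=[0.6020 0.0984; 0.0984 0.5399]  S=[0.8066]  K=[0.7159; -0.0453]  nu=[3.6902]  x^+=[2.7026, -0.0436]  P^+=[0.1886 0.1246; 0.1246 0.5383]

P_post[0,0] = 0.1886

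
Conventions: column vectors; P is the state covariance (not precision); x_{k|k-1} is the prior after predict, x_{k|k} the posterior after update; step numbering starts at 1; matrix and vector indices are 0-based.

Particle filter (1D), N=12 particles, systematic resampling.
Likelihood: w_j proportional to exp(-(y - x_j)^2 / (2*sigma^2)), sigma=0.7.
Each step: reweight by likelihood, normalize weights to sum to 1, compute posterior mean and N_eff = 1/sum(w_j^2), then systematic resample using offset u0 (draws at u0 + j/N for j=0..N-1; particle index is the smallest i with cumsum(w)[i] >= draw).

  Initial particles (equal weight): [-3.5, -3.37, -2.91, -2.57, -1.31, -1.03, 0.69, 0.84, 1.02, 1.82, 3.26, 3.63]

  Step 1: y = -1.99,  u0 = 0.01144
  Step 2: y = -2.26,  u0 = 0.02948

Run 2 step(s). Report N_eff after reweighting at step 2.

step 1: w=[0.0409, 0.0600, 0.1766, 0.2972, 0.2613, 0.1636, 0.0003, 0.0001, 0.0000, 0.0000, 0.0000, 0.0000]  mean=-2.1335  Neff=4.5492  idx=[0, 1, 2, 2, 3, 3, 3, 4, 4, 4, 5, 5]
step 2: w=[0.0340, 0.0464, 0.1059, 0.1059, 0.1478, 0.1478, 0.1478, 0.0649, 0.0649, 0.0649, 0.0348, 0.0348]  mean=-2.3581  Neff=9.4025  idx=[0, 2, 3, 3, 4, 5, 5, 6, 6, 7, 8, 10]

N_eff = 9.4025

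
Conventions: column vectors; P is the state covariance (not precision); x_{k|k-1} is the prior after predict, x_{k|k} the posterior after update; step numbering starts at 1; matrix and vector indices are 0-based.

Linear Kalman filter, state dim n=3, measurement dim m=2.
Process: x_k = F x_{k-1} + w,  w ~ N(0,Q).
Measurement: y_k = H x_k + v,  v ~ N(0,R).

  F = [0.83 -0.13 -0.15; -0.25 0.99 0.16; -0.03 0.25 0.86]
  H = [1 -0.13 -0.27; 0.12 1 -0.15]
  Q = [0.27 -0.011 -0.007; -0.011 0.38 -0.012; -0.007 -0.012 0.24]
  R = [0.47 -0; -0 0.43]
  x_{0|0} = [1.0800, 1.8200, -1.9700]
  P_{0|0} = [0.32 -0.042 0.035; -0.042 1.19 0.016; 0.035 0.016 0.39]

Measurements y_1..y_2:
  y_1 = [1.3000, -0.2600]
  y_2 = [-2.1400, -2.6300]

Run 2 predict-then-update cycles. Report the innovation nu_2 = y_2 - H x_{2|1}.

step 1: x^-=[0.9553, 1.2166, -1.2716]  P^-=[0.5203 -0.2725 -0.0901; -0.2725 1.5994 0.3490; -0.0901 0.3490 0.6088]  S=[1.2057 -0.4601; -0.4601 1.8837]  K=[0.4866 0.0145; -0.1873 0.7582; -0.2191 0.0776]  nu=[0.1595, -1.7820]  x^+=[1.0071, -0.1643, -1.4448]  P^+=[0.2409 -0.0148 0.0522; -0.0148 0.3436 0.1057; 0.0522 0.1057 0.5240]
step 2: x^-=[1.0740, -0.6456, -1.3138]  P^-=[0.4479 -0.1395 -0.0731; -0.1395 0.7819 0.2310; -0.0731 0.2310 0.6922]  S=[1.0735 -0.2017; -0.2017 1.1338]  K=[0.4553 0.0151; -0.1672 0.6146; -0.2592 0.0583]  nu=[-3.6526, -2.3104]  x^+=[-0.6239, -1.4546, -0.5016]  P^+=[0.2278 -0.0123 0.0571; -0.0123 0.2822 0.1097; 0.0571 0.1097 0.6101]

innov = [-3.6526, -2.3104]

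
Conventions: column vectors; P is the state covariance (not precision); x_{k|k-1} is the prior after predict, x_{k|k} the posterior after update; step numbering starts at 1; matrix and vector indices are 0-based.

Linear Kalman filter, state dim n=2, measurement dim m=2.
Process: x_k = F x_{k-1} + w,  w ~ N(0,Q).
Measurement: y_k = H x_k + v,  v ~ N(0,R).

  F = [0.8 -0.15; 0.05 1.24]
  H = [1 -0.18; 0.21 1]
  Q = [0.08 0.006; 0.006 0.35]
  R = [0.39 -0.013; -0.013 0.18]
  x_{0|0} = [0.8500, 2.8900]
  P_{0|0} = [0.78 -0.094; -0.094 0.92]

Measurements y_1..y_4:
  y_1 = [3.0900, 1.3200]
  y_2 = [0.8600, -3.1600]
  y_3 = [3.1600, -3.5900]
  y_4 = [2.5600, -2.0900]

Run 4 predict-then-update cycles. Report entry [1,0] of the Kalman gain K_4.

K[1,0] = -0.0896

step 1: x^-=[0.2465, 3.6261]  P^-=[0.6225 -0.2265; -0.2265 1.7549]  S=[1.1508 -0.4161; -0.4161 1.8672]  K=[0.6066 0.0839; -0.1530 0.8803]  nu=[3.4962, -2.3579]  x^+=[2.1696, 1.0156]  P^+=[0.2282 -0.0407; -0.0407 0.1690]
step 2: x^-=[1.5833, 1.3678]  P^-=[0.2396 -0.0564; -0.0564 0.6054]  S=[0.6695 -0.1259; -0.1259 0.7722]  K=[0.3833 0.0546; -0.1057 0.7513]  nu=[-0.4771, -4.8603]  x^+=[1.1349, -2.2335]  P^+=[0.1442 -0.0254; -0.0254 0.1420]
step 3: x^-=[1.2429, -2.7128]  P^-=[0.1816 -0.0397; -0.0397 0.5655]  S=[0.6042 -0.1148; -0.1148 0.7368]  K=[0.3215 0.0480; -0.0932 0.7416]  nu=[1.4288, -1.1382]  x^+=[1.6476, -3.6901]  P^+=[0.1210 -0.0209; -0.0209 0.1391]
step 4: x^-=[1.8716, -4.4933]  P^-=[0.1656 -0.0357; -0.0357 0.5616]  S=[0.5866 -0.1136; -0.1136 0.7339]  K=[0.3020 0.0456; -0.0896 0.7411]  nu=[-0.1204, 2.0103]  x^+=[1.9268, -2.9927]  P^+=[0.1137 -0.0196; -0.0196 0.1387]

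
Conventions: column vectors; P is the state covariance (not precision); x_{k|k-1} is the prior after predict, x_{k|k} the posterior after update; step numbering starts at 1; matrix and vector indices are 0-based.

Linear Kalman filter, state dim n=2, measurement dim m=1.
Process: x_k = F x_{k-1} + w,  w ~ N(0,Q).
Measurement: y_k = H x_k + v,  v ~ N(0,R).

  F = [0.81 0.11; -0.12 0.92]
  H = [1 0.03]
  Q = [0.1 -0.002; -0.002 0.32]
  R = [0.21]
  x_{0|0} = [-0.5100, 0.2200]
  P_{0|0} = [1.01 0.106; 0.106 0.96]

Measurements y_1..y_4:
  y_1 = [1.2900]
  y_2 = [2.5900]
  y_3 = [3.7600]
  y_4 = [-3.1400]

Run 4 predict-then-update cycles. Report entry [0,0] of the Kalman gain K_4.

K[0,0] = 0.4721

step 1: x^-=[-0.3889, 0.2636]  P^-=[0.7932 0.0746; 0.0746 1.1237]  S=[1.0087]  K=[0.7886; 0.1074]  nu=[1.6710]  x^+=[0.9288, 0.4430]  P^+=[0.1659 -0.0108; -0.0108 1.1121]
step 2: x^-=[0.8011, 0.2961]  P^-=[0.2204 0.0865; 0.0865 1.2660]  S=[0.4367]  K=[0.5106; 0.2850]  nu=[1.7801]  x^+=[1.7099, 0.8034]  P^+=[0.1065 0.0229; 0.0229 1.2305]
step 3: x^-=[1.4734, 0.5340]  P^-=[0.1889 0.1290; 0.1290 1.3580]  S=[0.4078]  K=[0.4726; 0.4161]  nu=[2.2705]  x^+=[2.5465, 1.4788]  P^+=[0.0978 0.0488; 0.0488 1.2874]
step 4: x^-=[2.2253, 1.0549]  P^-=[0.1884 0.1545; 0.1545 1.4003]  S=[0.4090]  K=[0.4721; 0.4805]  nu=[-5.3970]  x^+=[-0.3225, -1.5381]  P^+=[0.0973 0.0617; 0.0617 1.3059]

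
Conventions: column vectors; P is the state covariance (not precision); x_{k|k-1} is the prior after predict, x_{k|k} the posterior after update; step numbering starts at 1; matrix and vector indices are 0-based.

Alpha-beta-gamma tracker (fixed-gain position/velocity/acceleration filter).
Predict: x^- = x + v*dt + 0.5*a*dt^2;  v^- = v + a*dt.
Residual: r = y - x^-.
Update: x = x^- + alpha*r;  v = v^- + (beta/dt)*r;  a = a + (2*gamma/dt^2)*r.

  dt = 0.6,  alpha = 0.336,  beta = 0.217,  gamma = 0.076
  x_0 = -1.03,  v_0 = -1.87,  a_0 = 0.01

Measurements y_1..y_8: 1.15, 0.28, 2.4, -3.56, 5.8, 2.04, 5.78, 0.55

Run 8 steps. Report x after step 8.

step 1: x_pred=-2.1502  r=3.3002  x^+=-1.0413  v^+=-0.6704  a^+=1.4034
step 2: x_pred=-1.1910  r=1.4710  x^+=-0.6967  v^+=0.7036  a^+=2.0245
step 3: x_pred=0.0899  r=2.3101  x^+=0.8661  v^+=2.7538  a^+=2.9999
step 4: x_pred=3.0583  r=-6.6183  x^+=0.8346  v^+=2.1601  a^+=0.2055
step 5: x_pred=2.1676  r=3.6324  x^+=3.3881  v^+=3.5971  a^+=1.7391
step 6: x_pred=5.8594  r=-3.8194  x^+=4.5761  v^+=3.2592  a^+=0.1265
step 7: x_pred=6.5544  r=-0.7744  x^+=6.2942  v^+=3.0551  a^+=-0.2005
step 8: x_pred=8.0912  r=-7.5412  x^+=5.5573  v^+=0.2074  a^+=-3.3845

x_post = 5.5573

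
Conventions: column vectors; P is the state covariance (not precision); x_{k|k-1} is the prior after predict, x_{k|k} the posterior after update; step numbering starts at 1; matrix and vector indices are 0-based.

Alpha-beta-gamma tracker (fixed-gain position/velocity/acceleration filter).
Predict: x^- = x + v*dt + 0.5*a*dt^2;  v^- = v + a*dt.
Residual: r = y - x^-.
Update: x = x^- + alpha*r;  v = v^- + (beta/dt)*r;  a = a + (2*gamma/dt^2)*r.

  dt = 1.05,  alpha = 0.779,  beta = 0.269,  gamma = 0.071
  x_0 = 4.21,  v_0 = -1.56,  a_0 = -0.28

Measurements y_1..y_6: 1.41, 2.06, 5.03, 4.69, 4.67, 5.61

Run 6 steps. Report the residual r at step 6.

resid = -0.8269

step 1: x_pred=2.4177  r=-1.0077  x^+=1.6327  v^+=-2.1122  a^+=-0.4098
step 2: x_pred=-0.8110  r=2.8710  x^+=1.4255  v^+=-1.8069  a^+=-0.0400
step 3: x_pred=-0.4938  r=5.5238  x^+=3.8092  v^+=-0.4338  a^+=0.6714
step 4: x_pred=3.7239  r=0.9661  x^+=4.4765  v^+=0.5187  a^+=0.7959
step 5: x_pred=5.4599  r=-0.7899  x^+=4.8446  v^+=1.1520  a^+=0.6941
step 6: x_pred=6.4369  r=-0.8269  x^+=5.7927  v^+=1.6691  a^+=0.5876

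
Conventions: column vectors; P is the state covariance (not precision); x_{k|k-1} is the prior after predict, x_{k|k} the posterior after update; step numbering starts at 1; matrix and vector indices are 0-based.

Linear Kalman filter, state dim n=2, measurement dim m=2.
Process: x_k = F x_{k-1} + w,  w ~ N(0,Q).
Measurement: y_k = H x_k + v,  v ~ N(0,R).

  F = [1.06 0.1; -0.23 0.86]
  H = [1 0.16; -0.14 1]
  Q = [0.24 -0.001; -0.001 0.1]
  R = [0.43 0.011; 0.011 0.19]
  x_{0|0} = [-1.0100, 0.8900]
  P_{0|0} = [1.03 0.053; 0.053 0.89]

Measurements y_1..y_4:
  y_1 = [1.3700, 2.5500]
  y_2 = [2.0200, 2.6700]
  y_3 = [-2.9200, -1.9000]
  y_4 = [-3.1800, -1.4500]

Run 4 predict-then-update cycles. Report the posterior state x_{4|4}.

x_post = [-1.5054, -0.7364]

step 1: x^-=[-0.9816, 0.9977]  P^-=[1.4174 -0.1285; -0.1285 0.7918]  S=[1.8266 -0.1864; -0.1864 1.0455]  K=[0.7464 -0.1796; 0.0795 0.7887]  nu=[2.1920, 1.4149]  x^+=[0.4004, 2.2878]  P^+=[0.3161 0.0183; 0.0183 0.1533]
step 2: x^-=[0.6532, 1.8754]  P^-=[0.6005 -0.0486; -0.0486 0.2228]  S=[1.0207 -0.0849; -0.0849 0.4382]  K=[0.5647 -0.1933; 0.0314 0.5301]  nu=[1.0668, 0.8860]  x^+=[1.0842, 2.3787]  P^+=[0.2402 0.0031; 0.0031 0.1015]
step 3: x^-=[1.3872, 1.7963]  P^-=[0.5115 -0.0481; -0.0481 0.1865]  S=[0.9309 -0.0778; -0.0778 0.4000]  K=[0.5248 -0.1972; 0.0211 0.4873]  nu=[-4.5946, -3.5021]  x^+=[-0.3334, -0.0072]  P^+=[0.2235 -0.0004; -0.0004 0.0928]
step 4: x^-=[-0.3541, 0.0704]  P^-=[0.4920 -0.0479; -0.0479 0.1806]  S=[0.9113 -0.0758; -0.0758 0.3936]  K=[0.5151 -0.1974; 0.0190 0.4795]  nu=[-2.8372, -1.5700]  x^+=[-1.5054, -0.7364]  P^+=[0.2195 -0.0011; -0.0011 0.0911]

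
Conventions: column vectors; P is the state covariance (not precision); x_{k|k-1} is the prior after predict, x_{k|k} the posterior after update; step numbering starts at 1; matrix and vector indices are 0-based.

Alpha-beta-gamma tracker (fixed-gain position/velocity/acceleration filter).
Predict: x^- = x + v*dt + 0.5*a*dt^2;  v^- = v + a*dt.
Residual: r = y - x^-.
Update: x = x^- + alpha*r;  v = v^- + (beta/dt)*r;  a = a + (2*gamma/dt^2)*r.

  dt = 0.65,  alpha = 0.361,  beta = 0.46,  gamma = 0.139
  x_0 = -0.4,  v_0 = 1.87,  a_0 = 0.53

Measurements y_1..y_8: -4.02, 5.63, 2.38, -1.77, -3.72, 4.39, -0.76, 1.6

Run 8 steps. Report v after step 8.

step 1: x_pred=0.9275  r=-4.9475  x^+=-0.8586  v^+=-1.2868  a^+=-2.7254
step 2: x_pred=-2.2707  r=7.9007  x^+=0.5814  v^+=2.5330  a^+=2.4732
step 3: x_pred=2.7504  r=-0.3704  x^+=2.6167  v^+=3.8785  a^+=2.2295
step 4: x_pred=5.6087  r=-7.3787  x^+=2.9450  v^+=0.1058  a^+=-2.6256
step 5: x_pred=2.4591  r=-6.1791  x^+=0.2285  v^+=-5.9737  a^+=-6.6913
step 6: x_pred=-5.0680  r=9.4580  x^+=-1.6537  v^+=-3.6297  a^+=-0.4681
step 7: x_pred=-4.1118  r=3.3518  x^+=-2.9018  v^+=-1.5619  a^+=1.7374
step 8: x_pred=-3.5500  r=5.1500  x^+=-1.6909  v^+=3.2120  a^+=5.1260

v_post = 3.2120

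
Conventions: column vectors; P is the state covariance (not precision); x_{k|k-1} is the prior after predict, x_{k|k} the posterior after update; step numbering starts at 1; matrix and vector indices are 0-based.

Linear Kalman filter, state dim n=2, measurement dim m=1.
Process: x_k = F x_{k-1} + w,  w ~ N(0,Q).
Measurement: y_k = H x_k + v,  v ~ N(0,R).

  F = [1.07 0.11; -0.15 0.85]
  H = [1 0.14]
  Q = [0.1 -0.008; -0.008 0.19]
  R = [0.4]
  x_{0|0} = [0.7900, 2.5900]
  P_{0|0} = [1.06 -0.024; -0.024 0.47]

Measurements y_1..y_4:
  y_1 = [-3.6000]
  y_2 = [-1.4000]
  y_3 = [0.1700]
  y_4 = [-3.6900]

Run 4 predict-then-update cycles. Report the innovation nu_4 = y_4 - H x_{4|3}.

step 1: x^-=[1.1302, 2.0830]  P^-=[1.3136 -0.1556; -0.1556 0.5595]  S=[1.6810]  K=[0.7685; -0.0460]  nu=[-5.0218]  x^+=[-2.7290, 2.3139]  P^+=[0.3209 -0.0962; -0.0962 0.5560]
step 2: x^-=[-2.6655, 2.3761]  P^-=[0.4514 -0.0934; -0.0934 0.6235]  S=[0.8375]  K=[0.5234; -0.0074]  nu=[0.9328]  x^+=[-2.1772, 2.3693]  P^+=[0.2220 -0.0902; -0.0902 0.6234]
step 3: x^-=[-2.0690, 2.3405]  P^-=[0.3405 -0.0659; -0.0659 0.6684]  S=[0.7351]  K=[0.4506; 0.0376]  nu=[1.9114]  x^+=[-1.2078, 2.4124]  P^+=[0.1912 -0.0784; -0.0784 0.6674]
step 4: x^-=[-1.0270, 2.2317]  P^-=[0.3085 -0.0463; -0.0463 0.6965]  S=[0.7092]  K=[0.4259; 0.0722]  nu=[-2.9755]  x^+=[-2.2942, 2.0168]  P^+=[0.1799 -0.0681; -0.0681 0.6928]

innov = [-2.9755]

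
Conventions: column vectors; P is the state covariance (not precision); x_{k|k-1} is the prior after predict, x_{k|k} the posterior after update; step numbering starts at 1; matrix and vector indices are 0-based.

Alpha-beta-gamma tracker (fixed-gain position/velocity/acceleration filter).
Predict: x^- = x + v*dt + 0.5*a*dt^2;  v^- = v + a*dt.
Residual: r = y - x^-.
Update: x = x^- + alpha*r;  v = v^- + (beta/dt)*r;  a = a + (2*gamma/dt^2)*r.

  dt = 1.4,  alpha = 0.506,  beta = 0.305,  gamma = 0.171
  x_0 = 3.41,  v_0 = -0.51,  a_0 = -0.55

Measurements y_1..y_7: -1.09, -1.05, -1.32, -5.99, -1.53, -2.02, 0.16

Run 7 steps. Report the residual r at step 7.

step 1: x_pred=2.1570  r=-3.2470  x^+=0.5140  v^+=-1.9874  a^+=-1.1166
step 2: x_pred=-3.3626  r=2.3126  x^+=-2.1924  v^+=-3.0468  a^+=-0.7131
step 3: x_pred=-7.1567  r=5.8367  x^+=-4.2033  v^+=-2.7735  a^+=0.3054
step 4: x_pred=-7.7869  r=1.7969  x^+=-6.8777  v^+=-1.9545  a^+=0.6189
step 5: x_pred=-9.0074  r=7.4774  x^+=-5.2238  v^+=0.5410  a^+=1.9237
step 6: x_pred=-2.5812  r=0.5612  x^+=-2.2972  v^+=3.3564  a^+=2.0216
step 7: x_pred=4.3829  r=-4.2229  x^+=2.2461  v^+=5.2666  a^+=1.2847

resid = -4.2229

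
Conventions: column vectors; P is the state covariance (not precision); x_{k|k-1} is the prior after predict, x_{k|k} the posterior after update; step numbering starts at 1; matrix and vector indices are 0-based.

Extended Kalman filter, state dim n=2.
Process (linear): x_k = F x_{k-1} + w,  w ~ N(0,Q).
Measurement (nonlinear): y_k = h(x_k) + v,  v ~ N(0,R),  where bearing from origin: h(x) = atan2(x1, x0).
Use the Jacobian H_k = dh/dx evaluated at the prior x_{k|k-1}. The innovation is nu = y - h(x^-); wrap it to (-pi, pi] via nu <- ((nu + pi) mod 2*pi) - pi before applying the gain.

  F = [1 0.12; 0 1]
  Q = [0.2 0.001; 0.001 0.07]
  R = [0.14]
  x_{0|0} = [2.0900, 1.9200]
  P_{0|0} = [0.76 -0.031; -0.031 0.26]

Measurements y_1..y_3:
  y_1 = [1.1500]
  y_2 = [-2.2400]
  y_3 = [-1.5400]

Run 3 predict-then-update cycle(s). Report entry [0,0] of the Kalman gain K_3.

step 1: x^-=[2.3204, 1.9200]  P^-=[0.9563 0.0012; 0.0012 0.3300]  H_jac=[-0.2117 0.2558]  S=[0.2043]  K=[-0.9892; 0.4119]  nu=[0.4587]  x^+=[1.8666, 2.1090]  P^+=[0.7564 0.0845; 0.0845 0.2953]
step 2: x^-=[2.1197, 2.1090]  P^-=[0.9809 0.1209; 0.1209 0.3653]  H_jac=[-0.2359 0.2371]  S=[0.2016]  K=[-1.0056; 0.2882]  nu=[-3.0229]  x^+=[5.1594, 1.2378]  P^+=[0.7770 0.1793; 0.1793 0.3486]
step 3: x^-=[5.3079, 1.2378]  P^-=[1.0251 0.2221; 0.2221 0.4186]  H_jac=[-0.0417 0.1787]  S=[0.1518]  K=[-0.0199; 0.4316]  nu=[-1.7691]  x^+=[5.3431, 0.4743]  P^+=[1.0250 0.2235; 0.2235 0.3903]

K[0,0] = -0.0199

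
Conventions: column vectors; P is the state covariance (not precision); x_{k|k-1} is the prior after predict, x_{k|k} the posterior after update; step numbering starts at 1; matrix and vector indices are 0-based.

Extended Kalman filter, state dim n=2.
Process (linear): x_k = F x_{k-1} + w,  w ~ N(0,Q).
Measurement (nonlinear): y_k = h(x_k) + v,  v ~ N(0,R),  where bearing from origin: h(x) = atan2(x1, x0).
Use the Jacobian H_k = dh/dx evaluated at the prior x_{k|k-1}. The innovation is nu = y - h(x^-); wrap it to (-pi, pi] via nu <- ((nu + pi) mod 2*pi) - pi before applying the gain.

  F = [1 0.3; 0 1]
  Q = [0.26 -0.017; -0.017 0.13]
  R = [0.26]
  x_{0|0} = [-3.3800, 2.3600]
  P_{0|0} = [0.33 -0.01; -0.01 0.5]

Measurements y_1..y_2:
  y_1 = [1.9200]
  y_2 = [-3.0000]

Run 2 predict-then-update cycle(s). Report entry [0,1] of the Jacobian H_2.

step 1: x^-=[-2.6720, 2.3600]  P^-=[0.6290 0.1230; 0.1230 0.6300]  H_jac=[-0.1857 -0.2102]  S=[0.3191]  K=[-0.4470; -0.4866]  nu=[-0.4981]  x^+=[-2.4493, 2.6024]  P^+=[0.5652 0.0536; 0.0536 0.5544]
step 2: x^-=[-1.6686, 2.6024]  P^-=[0.9073 0.2029; 0.2029 0.6844]  H_jac=[-0.2723 -0.1746]  S=[0.3674]  K=[-0.7688; -0.4756]  nu=[1.1422]  x^+=[-2.5468, 2.0591]  P^+=[0.6901 0.0686; 0.0686 0.6013]

H_jac[0,1] = -0.1746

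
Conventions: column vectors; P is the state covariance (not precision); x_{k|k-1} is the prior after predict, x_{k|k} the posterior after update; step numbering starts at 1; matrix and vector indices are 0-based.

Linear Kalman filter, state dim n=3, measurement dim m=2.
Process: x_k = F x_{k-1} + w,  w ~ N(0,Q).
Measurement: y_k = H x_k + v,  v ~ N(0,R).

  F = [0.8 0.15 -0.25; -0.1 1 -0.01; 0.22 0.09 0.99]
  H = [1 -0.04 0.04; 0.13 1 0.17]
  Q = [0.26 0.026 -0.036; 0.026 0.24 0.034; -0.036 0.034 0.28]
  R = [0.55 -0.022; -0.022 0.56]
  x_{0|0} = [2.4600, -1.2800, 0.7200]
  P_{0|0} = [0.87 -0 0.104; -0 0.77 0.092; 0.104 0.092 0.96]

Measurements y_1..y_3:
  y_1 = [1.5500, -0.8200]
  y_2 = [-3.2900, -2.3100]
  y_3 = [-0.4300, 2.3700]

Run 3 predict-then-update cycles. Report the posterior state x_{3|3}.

step 1: x^-=[1.5960, -1.5332, 1.1388]  P^-=[0.8456 0.0529 -0.0218; 0.0529 1.0172 0.1551; -0.0218 0.1551 1.3309]  S=[1.3929 0.1103; 0.1103 1.6955]  K=[0.6006 0.0548; -0.0360 0.6219; 0.0004 0.2232]  nu=[-0.1529, 0.3121]  x^+=[1.5213, -1.3336, 1.2084]  P^+=[0.3308 -0.0157 -0.0577; -0.0157 0.3646 -0.0794; -0.0577 -0.0794 1.2464]
step 2: x^-=[0.7149, -1.4978, 1.4110]  P^-=[0.5831 0.0640 -0.3355; 0.0640 0.6126 -0.0288; -0.3355 -0.0288 1.4807]  S=[1.1046 0.0433; 0.0433 1.2173]  K=[0.5115 0.0498; 0.0149 0.5056; -0.2552 0.1564]  nu=[-4.1212, -1.1450]  x^+=[-1.4500, -2.1380, 2.2838]  P^+=[0.2889 0.0137 -0.2037; 0.0137 0.3006 -0.1153; -0.2037 -0.1153 1.3824]
step 3: x^-=[-2.0517, -2.0159, 1.7496]  P^-=[0.6315 0.0877 -0.4865; 0.0877 0.5428 -0.0496; -0.4865 -0.0496 1.5426]  S=[1.1391 0.0493; 0.0493 1.1425]  K=[0.5319 0.0533; 0.0356 0.4762; -0.3775 0.1471]  nu=[1.4711, 4.3552]  x^+=[-1.0369, 0.1103, 1.8347]  P^+=[0.3032 0.0246 -0.2695; 0.0246 0.2806 -0.1057; -0.2695 -0.1057 1.3610]

x_post = [-1.0369, 0.1103, 1.8347]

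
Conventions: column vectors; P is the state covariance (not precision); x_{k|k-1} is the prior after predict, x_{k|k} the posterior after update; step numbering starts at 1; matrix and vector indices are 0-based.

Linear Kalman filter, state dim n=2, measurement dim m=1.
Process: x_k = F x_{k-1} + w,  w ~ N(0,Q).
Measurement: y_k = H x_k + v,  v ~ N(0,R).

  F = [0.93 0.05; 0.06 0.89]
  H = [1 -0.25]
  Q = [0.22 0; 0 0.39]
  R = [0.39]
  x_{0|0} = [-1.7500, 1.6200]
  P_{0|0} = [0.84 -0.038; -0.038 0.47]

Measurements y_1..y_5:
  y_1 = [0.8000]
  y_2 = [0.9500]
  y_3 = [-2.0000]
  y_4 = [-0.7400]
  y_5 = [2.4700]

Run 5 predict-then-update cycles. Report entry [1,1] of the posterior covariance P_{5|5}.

P_post[1,1] = 1.4993

step 1: x^-=[-1.5465, 1.3368]  P^-=[0.9442 0.0362; 0.0362 0.7613]  S=[1.3636]  K=[0.6857; -0.1130]  nu=[2.6807]  x^+=[0.2918, 1.0339]  P^+=[0.3029 0.1419; 0.1419 0.7438]
step 2: x^-=[0.3231, 0.9377]  P^-=[0.4970 0.1679; 0.1679 0.9954]  S=[0.8653]  K=[0.5259; -0.0936]  nu=[0.8614]  x^+=[0.7760, 0.8570]  P^+=[0.2577 0.2105; 0.2105 0.9879]
step 3: x^-=[0.7646, 0.8093]  P^-=[0.4649 0.2332; 0.2332 1.1959]  S=[0.8131]  K=[0.5001; -0.0809]  nu=[-2.5622]  x^+=[-0.5169, 1.0167]  P^+=[0.2616 0.2661; 0.2661 1.1906]
step 4: x^-=[-0.4298, 0.8738]  P^-=[0.4740 0.2886; 0.2886 1.3624]  S=[0.8048]  K=[0.4993; -0.0646]  nu=[-0.0917]  x^+=[-0.4756, 0.8798]  P^+=[0.2734 0.3146; 0.3146 1.3590]
step 5: x^-=[-0.3983, 0.7544]  P^-=[0.4891 0.3370; 0.3370 1.5011]  S=[0.8044]  K=[0.5033; -0.0475]  nu=[3.0570]  x^+=[1.1401, 0.6092]  P^+=[0.2853 0.3563; 0.3563 1.4993]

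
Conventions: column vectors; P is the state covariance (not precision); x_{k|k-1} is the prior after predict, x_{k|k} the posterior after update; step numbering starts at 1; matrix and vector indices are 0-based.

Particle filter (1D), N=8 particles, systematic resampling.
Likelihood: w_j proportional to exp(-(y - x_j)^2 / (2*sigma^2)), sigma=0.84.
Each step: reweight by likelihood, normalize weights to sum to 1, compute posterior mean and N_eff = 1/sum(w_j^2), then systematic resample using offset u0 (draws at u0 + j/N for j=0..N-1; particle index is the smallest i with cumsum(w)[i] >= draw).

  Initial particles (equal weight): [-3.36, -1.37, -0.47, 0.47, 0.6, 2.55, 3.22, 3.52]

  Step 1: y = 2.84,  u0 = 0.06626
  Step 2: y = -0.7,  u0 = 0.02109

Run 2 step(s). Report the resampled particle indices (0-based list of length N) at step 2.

step 1: w=[0.0000, 0.0000, 0.0002, 0.0071, 0.0109, 0.3605, 0.3455, 0.2758]  mean=3.0123  Neff=3.0718  idx=[5, 5, 5, 6, 6, 6, 7, 7]
step 2: w=[0.3214, 0.3214, 0.3214, 0.0107, 0.0107, 0.0107, 0.0019, 0.0019]  mean=2.5751  Neff=3.2235  idx=[0, 0, 0, 1, 1, 2, 2, 2]

resampled_idx = [0, 0, 0, 1, 1, 2, 2, 2]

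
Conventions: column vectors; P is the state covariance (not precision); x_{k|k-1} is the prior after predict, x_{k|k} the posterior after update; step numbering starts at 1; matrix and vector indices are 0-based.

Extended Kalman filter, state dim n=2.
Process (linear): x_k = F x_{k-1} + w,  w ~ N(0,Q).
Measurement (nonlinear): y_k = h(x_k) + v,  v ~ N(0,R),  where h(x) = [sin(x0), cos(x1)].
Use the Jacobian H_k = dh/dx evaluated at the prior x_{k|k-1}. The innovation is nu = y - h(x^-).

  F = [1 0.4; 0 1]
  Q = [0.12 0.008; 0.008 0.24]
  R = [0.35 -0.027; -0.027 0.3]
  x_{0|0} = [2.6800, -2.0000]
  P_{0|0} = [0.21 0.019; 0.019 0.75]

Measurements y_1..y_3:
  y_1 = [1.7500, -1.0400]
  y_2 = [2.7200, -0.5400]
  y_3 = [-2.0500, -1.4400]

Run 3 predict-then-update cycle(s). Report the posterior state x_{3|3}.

x_post = [-0.2801, -2.9834]

step 1: x^-=[1.8800, -2.0000]  P^-=[0.4652 0.3270; 0.3270 0.9900]  H_jac=[-0.3043 0.0000; 0.0000 0.9093]  S=[0.3931 -0.1175; -0.1175 1.1186]  K=[-0.2898 0.2354; -0.0130 0.8034]  nu=[0.7974, -0.6239]  x^+=[1.5021, -2.5116]  P^+=[0.3542 0.0863; 0.0863 0.2655]
step 2: x^-=[0.4974, -2.5116]  P^-=[0.5857 0.2004; 0.2004 0.5055]  H_jac=[0.8788 0.0000; 0.0000 0.5891]  S=[0.8023 0.0768; 0.0768 0.4754]  K=[0.6274 0.1471; 0.1621 0.6002]  nu=[2.2428, 0.2680]  x^+=[1.9441, -1.9871]  P^+=[0.2454 0.0461; 0.0461 0.2982]
step 3: x^-=[1.1492, -1.9871]  P^-=[0.4500 0.1734; 0.1734 0.5382]  H_jac=[0.4092 0.0000; 0.0000 0.9146]  S=[0.4253 0.0379; 0.0379 0.7502]  K=[0.4159 0.1904; 0.1089 0.6506]  nu=[-2.9624, -1.0356]  x^+=[-0.2801, -2.9834]  P^+=[0.3432 0.0502; 0.0502 0.2102]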